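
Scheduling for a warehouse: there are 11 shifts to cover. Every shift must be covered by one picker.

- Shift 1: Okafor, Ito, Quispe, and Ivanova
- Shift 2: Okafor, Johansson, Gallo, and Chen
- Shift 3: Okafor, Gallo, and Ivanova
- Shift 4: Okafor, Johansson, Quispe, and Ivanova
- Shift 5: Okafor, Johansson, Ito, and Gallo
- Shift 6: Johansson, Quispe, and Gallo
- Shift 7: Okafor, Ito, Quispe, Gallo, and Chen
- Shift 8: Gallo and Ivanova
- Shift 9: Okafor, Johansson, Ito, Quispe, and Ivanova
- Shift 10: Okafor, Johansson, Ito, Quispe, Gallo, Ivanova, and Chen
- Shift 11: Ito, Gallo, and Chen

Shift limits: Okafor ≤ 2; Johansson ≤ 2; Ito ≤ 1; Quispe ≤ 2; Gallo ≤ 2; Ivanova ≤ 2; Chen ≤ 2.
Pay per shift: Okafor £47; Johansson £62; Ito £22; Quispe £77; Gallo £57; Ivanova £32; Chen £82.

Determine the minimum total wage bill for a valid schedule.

Picking the cheapest available picker for each shift independently would cost £332, but that ignores the shift limits.
An optimal schedule: Shift 1→Okafor, Shift 2→Johansson, Shift 3→Okafor, Shift 4→Quispe, Shift 5→Gallo, Shift 6→Johansson, Shift 7→Quispe, Shift 8→Gallo, Shift 9→Ivanova, Shift 10→Ivanova, Shift 11→Ito.
Total: 47 + 62 + 47 + 77 + 57 + 62 + 77 + 57 + 32 + 32 + 22 = £572.

£572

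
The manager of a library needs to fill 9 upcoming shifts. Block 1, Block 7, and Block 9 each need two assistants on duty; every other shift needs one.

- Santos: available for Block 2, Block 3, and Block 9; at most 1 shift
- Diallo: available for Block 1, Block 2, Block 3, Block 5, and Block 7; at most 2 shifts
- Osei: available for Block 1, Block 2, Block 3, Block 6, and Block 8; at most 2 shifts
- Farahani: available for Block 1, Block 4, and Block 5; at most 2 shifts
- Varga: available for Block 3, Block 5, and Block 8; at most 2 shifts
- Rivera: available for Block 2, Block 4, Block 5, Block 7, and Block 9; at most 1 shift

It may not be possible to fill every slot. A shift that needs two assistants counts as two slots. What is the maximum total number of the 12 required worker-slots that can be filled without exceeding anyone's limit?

Total capacity across all assistants is 1+2+2+2+2+1 = 10, and 12 slots are needed, so at most 10 can be filled.
An assignment achieving 10: Block 1→Diallo+Farahani, Block 3→Varga, Block 4→Farahani, Block 5→Varga, Block 6→Osei, Block 7→Diallo+Rivera, Block 8→Osei, Block 9→Santos.
Loads: Santos 1/1, Diallo 2/2, Osei 2/2, Farahani 2/2, Varga 2/2, Rivera 1/1.

10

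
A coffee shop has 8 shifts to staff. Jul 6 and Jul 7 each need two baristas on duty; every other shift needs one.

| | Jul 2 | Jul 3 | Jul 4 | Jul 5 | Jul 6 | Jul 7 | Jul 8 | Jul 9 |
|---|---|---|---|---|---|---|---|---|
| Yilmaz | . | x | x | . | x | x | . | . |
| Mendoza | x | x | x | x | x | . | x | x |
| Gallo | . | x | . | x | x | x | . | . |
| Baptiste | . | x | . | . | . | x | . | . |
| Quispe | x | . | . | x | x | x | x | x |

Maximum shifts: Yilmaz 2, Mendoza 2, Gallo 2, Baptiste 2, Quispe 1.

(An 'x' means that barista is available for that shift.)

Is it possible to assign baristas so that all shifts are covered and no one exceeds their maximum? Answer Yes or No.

No

Total capacity is 2+2+2+2+1 = 9 but 10 worker-slots are needed — infeasible.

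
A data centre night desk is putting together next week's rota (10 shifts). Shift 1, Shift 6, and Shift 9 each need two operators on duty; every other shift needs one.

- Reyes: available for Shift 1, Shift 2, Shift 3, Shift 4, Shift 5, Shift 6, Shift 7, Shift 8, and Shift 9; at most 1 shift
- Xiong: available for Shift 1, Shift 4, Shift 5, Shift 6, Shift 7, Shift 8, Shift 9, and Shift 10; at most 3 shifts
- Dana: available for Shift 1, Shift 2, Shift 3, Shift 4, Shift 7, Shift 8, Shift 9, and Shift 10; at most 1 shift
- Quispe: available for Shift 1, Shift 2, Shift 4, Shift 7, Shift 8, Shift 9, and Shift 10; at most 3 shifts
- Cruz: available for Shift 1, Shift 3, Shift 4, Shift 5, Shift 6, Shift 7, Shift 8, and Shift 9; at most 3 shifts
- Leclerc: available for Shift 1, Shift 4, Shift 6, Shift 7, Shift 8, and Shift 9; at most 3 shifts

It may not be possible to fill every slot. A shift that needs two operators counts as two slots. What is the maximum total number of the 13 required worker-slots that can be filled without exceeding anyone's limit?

Total capacity across all operators is 1+3+1+3+3+3 = 14, and 13 slots are needed, so at most 13 can be filled.
An assignment achieving 13: Shift 1→Quispe+Cruz, Shift 2→Reyes, Shift 3→Dana, Shift 4→Quispe, Shift 5→Xiong, Shift 6→Xiong+Cruz, Shift 7→Quispe, Shift 8→Leclerc, Shift 9→Cruz+Leclerc, Shift 10→Xiong.
Loads: Reyes 1/1, Xiong 3/3, Dana 1/1, Quispe 3/3, Cruz 3/3, Leclerc 2/3.

13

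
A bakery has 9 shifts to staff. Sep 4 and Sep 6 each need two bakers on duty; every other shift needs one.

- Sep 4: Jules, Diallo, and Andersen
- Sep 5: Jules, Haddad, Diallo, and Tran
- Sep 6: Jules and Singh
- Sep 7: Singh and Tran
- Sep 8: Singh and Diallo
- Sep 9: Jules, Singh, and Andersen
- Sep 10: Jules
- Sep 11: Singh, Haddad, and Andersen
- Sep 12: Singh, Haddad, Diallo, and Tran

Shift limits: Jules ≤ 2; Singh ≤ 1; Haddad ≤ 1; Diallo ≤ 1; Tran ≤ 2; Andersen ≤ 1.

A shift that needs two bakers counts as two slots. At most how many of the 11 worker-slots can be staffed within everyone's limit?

Total capacity across all bakers is 2+1+1+1+2+1 = 8, and 11 slots are needed, so at most 8 can be filled.
An assignment achieving 8: Sep 4→Andersen, Sep 5→Tran, Sep 6→Jules+Singh, Sep 7→Tran, Sep 8→Diallo, Sep 10→Jules, Sep 11→Haddad.
Loads: Jules 2/2, Singh 1/1, Haddad 1/1, Diallo 1/1, Tran 2/2, Andersen 1/1.

8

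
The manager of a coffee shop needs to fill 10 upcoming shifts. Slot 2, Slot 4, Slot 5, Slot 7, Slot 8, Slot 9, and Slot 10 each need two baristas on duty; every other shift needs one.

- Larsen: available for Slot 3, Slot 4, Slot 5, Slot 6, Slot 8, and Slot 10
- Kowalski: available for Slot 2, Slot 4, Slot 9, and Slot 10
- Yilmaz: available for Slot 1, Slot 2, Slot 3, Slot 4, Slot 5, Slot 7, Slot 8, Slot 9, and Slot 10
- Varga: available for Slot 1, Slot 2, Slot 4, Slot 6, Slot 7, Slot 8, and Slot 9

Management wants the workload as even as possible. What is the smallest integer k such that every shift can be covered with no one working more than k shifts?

5

With 4 baristas and 17 worker-slots to fill, someone must work at least ⌈17/4⌉ = 5 shifts, so k ≥ 5.
k = 5 works: Slot 1→Yilmaz, Slot 2→Kowalski+Yilmaz, Slot 3→Larsen, Slot 4→Kowalski+Varga, Slot 5→Larsen+Yilmaz, Slot 6→Larsen, Slot 7→Yilmaz+Varga, Slot 8→Larsen+Yilmaz, Slot 9→Kowalski+Varga, Slot 10→Larsen+Kowalski.
Loads: Larsen 5, Kowalski 4, Yilmaz 5, Varga 3 — all ≤ 5.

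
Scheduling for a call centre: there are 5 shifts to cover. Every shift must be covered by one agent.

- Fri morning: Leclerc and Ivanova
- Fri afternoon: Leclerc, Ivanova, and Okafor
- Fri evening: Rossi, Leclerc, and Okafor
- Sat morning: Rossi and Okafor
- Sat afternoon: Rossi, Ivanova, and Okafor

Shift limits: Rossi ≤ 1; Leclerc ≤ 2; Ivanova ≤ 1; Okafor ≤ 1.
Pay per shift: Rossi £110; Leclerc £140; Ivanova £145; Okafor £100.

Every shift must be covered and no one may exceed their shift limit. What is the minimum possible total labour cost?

Picking the cheapest available agent for each shift independently would cost £540, but that ignores the shift limits.
An optimal schedule: Fri morning→Leclerc, Fri afternoon→Leclerc, Fri evening→Okafor, Sat morning→Rossi, Sat afternoon→Ivanova.
Total: 140 + 140 + 100 + 110 + 145 = £635.

£635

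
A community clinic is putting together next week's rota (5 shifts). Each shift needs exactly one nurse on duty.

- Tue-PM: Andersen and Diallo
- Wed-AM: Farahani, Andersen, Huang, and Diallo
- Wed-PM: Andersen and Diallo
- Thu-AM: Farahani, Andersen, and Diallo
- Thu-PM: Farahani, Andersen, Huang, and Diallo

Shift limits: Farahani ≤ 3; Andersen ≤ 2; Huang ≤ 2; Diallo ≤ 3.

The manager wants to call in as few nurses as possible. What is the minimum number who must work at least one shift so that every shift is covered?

2

5 slots to fill and no one can take more than 3, so at least ⌈5/3⌉ = 2 nurses are needed.
Farahani and Andersen alone can cover everything: Tue-PM→Andersen, Wed-AM→Farahani, Wed-PM→Andersen, Thu-AM→Farahani, Thu-PM→Farahani.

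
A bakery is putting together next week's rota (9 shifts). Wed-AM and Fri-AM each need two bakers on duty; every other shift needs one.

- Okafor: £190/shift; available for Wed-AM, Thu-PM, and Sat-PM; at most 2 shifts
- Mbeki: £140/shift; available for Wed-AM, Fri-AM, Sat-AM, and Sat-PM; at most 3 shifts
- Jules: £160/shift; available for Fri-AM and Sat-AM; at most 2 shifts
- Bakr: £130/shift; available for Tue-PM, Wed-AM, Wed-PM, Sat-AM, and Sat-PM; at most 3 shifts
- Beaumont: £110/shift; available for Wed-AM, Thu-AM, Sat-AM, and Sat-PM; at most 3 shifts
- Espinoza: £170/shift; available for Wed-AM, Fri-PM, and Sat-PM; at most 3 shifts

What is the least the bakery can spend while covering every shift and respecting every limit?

Tue-PM can only be covered by Bakr, so that assignment is forced.
Wed-PM can only be covered by Bakr, so that assignment is forced.
Thu-AM can only be covered by Beaumont, so that assignment is forced.
Picking the cheapest available baker for each shift independently would cost £1490, but that ignores the shift limits.
An optimal schedule: Tue-PM→Bakr, Wed-AM→Bakr+Mbeki, Wed-PM→Bakr, Thu-AM→Beaumont, Thu-PM→Okafor, Fri-AM→Mbeki+Jules, Fri-PM→Espinoza, Sat-AM→Beaumont, Sat-PM→Beaumont.
Total: 130 + 130 + 140 + 130 + 110 + 190 + 140 + 160 + 170 + 110 + 110 = £1520.

£1520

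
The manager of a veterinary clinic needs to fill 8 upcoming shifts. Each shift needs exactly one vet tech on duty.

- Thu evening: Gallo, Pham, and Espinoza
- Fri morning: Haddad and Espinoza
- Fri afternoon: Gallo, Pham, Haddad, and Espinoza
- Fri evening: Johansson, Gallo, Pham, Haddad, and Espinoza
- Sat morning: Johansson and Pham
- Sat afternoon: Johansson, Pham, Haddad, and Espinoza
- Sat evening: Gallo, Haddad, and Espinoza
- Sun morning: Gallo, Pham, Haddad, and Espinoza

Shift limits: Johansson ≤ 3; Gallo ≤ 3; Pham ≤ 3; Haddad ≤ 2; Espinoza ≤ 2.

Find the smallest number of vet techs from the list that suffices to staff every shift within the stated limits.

3

8 slots to fill and no one can take more than 3, so at least ⌈8/3⌉ = 3 vet techs are needed.
Johansson, Gallo, and Haddad alone can cover everything: Thu evening→Gallo, Fri morning→Haddad, Fri afternoon→Gallo, Fri evening→Johansson, Sat morning→Johansson, Sat afternoon→Johansson, Sat evening→Gallo, Sun morning→Haddad.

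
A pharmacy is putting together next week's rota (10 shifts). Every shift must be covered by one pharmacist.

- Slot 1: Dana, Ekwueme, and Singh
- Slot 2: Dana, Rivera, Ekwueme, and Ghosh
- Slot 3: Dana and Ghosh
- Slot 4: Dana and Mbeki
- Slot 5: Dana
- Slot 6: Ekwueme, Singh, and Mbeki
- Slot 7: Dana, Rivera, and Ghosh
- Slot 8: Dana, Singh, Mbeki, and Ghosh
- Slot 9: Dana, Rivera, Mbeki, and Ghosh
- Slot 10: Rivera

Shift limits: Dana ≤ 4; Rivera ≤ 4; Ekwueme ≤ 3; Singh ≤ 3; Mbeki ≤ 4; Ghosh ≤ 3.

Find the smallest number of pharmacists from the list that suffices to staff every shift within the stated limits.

10 slots to fill and no one can take more than 4, so at least ⌈10/4⌉ = 3 pharmacists are needed.
Dana, Rivera, and Ekwueme alone can cover everything: Slot 1→Ekwueme, Slot 2→Rivera, Slot 3→Dana, Slot 4→Dana, Slot 5→Dana, Slot 6→Ekwueme, Slot 7→Rivera, Slot 8→Dana, Slot 9→Rivera, Slot 10→Rivera.

3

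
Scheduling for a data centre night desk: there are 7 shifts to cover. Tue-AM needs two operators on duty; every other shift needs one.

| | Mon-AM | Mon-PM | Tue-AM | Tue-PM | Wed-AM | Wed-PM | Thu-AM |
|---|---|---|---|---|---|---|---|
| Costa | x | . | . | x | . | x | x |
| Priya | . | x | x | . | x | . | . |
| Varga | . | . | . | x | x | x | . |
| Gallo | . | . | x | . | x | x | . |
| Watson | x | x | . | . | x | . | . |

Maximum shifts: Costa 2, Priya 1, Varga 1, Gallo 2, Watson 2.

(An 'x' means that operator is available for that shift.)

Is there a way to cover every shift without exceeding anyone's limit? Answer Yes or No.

Tue-AM can only be covered by Priya and Gallo, so that assignment is forced.
Thu-AM can only be covered by Costa, so that assignment is forced.
One valid schedule: Mon-AM→Costa, Mon-PM→Watson, Tue-AM→Priya+Gallo, Tue-PM→Varga, Wed-AM→Watson, Wed-PM→Gallo, Thu-AM→Costa.
Loads: Costa 2/2, Priya 1/1, Varga 1/1, Gallo 2/2, Watson 2/2 — all within limits.

Yes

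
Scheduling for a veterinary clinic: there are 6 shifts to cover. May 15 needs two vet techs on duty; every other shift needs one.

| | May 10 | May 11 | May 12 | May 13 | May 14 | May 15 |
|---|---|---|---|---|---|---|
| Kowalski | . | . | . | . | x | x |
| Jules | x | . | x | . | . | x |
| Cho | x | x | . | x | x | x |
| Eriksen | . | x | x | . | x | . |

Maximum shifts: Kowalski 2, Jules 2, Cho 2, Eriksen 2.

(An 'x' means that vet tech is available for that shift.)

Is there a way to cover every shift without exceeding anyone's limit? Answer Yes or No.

Yes

May 13 can only be covered by Cho, so that assignment is forced.
One valid schedule: May 10→Jules, May 11→Cho, May 12→Eriksen, May 13→Cho, May 14→Kowalski, May 15→Kowalski+Jules.
Loads: Kowalski 2/2, Jules 2/2, Cho 2/2, Eriksen 1/2 — all within limits.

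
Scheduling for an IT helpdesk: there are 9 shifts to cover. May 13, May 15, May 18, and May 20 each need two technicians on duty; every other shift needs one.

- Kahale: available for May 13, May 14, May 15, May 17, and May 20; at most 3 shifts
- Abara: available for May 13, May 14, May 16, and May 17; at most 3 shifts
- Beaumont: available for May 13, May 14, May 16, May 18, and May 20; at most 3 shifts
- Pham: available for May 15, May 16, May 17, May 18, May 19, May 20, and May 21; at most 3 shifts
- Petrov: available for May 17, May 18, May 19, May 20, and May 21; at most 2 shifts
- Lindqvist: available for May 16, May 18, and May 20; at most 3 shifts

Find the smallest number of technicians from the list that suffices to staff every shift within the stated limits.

13 slots to fill and no one can take more than 3, so at least ⌈13/3⌉ = 5 technicians are needed.
Kahale, Abara, Beaumont, Pham, and Petrov alone can cover everything: May 13→Kahale+Abara, May 14→Kahale, May 15→Kahale+Pham, May 16→Abara, May 17→Abara, May 18→Beaumont+Petrov, May 19→Pham, May 20→Beaumont+Petrov, May 21→Pham.

5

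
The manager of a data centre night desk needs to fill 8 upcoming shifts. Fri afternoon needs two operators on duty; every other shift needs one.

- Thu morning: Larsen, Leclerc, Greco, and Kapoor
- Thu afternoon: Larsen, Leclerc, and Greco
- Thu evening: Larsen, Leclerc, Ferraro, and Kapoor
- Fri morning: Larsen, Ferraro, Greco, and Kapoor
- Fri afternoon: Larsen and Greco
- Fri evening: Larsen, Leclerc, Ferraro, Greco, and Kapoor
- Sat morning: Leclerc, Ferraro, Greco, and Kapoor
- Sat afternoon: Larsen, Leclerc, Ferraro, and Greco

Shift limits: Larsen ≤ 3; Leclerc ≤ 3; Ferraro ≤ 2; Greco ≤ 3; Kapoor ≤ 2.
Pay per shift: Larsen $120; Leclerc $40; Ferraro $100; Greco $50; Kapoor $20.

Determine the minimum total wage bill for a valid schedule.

Fri afternoon can only be covered by Larsen and Greco, so that assignment is forced.
Picking the cheapest available operator for each shift independently would cost $350, but that ignores the shift limits.
An optimal schedule: Thu morning→Kapoor, Thu afternoon→Leclerc, Thu evening→Kapoor, Fri morning→Greco, Fri afternoon→Greco+Larsen, Fri evening→Greco, Sat morning→Leclerc, Sat afternoon→Leclerc.
Total: 20 + 40 + 20 + 50 + 50 + 120 + 50 + 40 + 40 = $430.

$430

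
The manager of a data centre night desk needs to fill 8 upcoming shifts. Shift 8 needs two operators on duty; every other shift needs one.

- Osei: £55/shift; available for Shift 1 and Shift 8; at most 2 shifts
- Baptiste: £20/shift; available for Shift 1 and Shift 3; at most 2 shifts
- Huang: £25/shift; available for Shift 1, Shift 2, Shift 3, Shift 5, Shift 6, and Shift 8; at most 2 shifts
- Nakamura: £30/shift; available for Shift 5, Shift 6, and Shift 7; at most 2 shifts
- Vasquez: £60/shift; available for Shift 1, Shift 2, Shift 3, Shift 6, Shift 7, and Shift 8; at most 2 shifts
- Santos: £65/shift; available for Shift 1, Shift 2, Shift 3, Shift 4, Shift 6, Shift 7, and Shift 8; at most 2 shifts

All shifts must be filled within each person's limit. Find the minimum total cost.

£330

Shift 4 can only be covered by Santos, so that assignment is forced.
Picking the cheapest available operator for each shift independently would cost £290, but that ignores the shift limits.
An optimal schedule: Shift 1→Baptiste, Shift 2→Huang, Shift 3→Baptiste, Shift 4→Santos, Shift 5→Huang, Shift 6→Nakamura, Shift 7→Nakamura, Shift 8→Osei+Vasquez.
Total: 20 + 25 + 20 + 65 + 25 + 30 + 30 + 55 + 60 = £330.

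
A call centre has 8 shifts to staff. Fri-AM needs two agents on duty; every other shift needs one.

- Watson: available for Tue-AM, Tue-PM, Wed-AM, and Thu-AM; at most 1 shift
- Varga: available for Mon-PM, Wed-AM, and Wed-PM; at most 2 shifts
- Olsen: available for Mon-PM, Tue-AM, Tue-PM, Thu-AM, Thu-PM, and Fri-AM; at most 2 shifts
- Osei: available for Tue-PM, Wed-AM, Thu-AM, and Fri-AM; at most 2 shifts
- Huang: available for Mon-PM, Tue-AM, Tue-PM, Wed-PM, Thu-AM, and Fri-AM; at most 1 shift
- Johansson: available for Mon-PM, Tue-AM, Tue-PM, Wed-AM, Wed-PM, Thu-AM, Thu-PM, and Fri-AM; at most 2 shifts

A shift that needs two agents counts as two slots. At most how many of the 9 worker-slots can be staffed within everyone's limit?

Total capacity across all agents is 1+2+2+2+1+2 = 10, and 9 slots are needed, so at most 9 can be filled.
An assignment achieving 9: Mon-PM→Varga, Tue-AM→Watson, Tue-PM→Huang, Wed-AM→Osei, Wed-PM→Varga, Thu-AM→Johansson, Thu-PM→Olsen, Fri-AM→Olsen+Osei.
Loads: Watson 1/1, Varga 2/2, Olsen 2/2, Osei 2/2, Huang 1/1, Johansson 1/2.

9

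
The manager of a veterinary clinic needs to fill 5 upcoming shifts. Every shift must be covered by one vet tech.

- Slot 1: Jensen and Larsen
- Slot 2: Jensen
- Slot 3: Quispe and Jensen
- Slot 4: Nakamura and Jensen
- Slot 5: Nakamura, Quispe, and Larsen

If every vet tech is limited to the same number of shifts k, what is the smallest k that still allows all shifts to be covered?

With 4 vet techs and 5 worker-slots to fill, someone must work at least ⌈5/4⌉ = 2 shifts, so k ≥ 2.
k = 2 works: Slot 1→Jensen, Slot 2→Jensen, Slot 3→Quispe, Slot 4→Nakamura, Slot 5→Nakamura.
Loads: Nakamura 2, Quispe 1, Jensen 2, Larsen 0 — all ≤ 2.

2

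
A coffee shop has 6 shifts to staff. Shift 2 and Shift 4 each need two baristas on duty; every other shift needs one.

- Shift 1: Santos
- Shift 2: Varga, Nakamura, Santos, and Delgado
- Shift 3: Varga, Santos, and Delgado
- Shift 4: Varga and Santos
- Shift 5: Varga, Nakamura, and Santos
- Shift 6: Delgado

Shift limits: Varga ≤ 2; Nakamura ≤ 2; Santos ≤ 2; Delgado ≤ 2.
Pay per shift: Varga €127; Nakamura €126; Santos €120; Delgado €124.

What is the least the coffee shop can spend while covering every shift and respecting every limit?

Shift 1 can only be covered by Santos, so that assignment is forced.
Shift 4 can only be covered by Varga and Santos, so that assignment is forced.
Shift 6 can only be covered by Delgado, so that assignment is forced.
Picking the cheapest available barista for each shift independently would cost €975, but that ignores the shift limits.
An optimal schedule: Shift 1→Santos, Shift 2→Nakamura+Delgado, Shift 3→Varga, Shift 4→Varga+Santos, Shift 5→Nakamura, Shift 6→Delgado.
Total: 120 + 126 + 124 + 127 + 127 + 120 + 126 + 124 = €994.

€994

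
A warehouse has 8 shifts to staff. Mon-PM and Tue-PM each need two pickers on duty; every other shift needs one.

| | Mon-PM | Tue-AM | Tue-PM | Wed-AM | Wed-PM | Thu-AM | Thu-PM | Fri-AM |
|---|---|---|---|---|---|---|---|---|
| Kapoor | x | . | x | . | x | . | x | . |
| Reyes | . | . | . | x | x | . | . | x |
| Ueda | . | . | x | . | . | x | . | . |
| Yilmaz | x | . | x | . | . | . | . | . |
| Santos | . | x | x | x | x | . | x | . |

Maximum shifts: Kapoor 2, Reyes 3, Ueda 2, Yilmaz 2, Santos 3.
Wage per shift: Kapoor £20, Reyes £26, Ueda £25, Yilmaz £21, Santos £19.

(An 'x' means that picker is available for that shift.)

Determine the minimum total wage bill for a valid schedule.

Mon-PM can only be covered by Kapoor and Yilmaz, so that assignment is forced.
Tue-AM can only be covered by Santos, so that assignment is forced.
Thu-AM can only be covered by Ueda, so that assignment is forced.
Picking the cheapest available picker for each shift independently would cost £207, but that ignores the shift limits.
An optimal schedule: Mon-PM→Kapoor+Yilmaz, Tue-AM→Santos, Tue-PM→Yilmaz+Ueda, Wed-AM→Santos, Wed-PM→Kapoor, Thu-AM→Ueda, Thu-PM→Santos, Fri-AM→Reyes.
Total: 20 + 21 + 19 + 21 + 25 + 19 + 20 + 25 + 19 + 26 = £215.

£215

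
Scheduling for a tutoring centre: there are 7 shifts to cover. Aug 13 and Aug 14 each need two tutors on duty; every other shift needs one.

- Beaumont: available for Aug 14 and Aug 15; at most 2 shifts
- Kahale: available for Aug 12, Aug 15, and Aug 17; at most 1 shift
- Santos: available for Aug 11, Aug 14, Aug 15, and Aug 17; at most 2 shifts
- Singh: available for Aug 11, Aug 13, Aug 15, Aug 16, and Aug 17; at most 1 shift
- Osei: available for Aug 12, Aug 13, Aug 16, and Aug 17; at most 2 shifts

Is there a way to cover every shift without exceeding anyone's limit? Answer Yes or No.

No

Total capacity is 2+1+2+1+2 = 8 but 9 worker-slots are needed — infeasible.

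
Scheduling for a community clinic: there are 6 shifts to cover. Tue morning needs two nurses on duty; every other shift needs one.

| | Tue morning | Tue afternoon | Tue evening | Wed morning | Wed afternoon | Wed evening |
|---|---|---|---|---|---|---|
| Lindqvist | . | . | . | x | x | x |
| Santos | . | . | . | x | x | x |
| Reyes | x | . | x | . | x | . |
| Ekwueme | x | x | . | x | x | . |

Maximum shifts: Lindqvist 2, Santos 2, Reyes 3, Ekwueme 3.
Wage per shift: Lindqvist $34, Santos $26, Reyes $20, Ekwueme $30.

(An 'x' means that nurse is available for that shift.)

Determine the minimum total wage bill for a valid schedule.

Tue morning can only be covered by Reyes and Ekwueme, so that assignment is forced.
Tue afternoon can only be covered by Ekwueme, so that assignment is forced.
Tue evening can only be covered by Reyes, so that assignment is forced.
Picking the cheapest available nurse for each shift independently would cost $172, and that bound is achievable.
An optimal schedule: Tue morning→Reyes+Ekwueme, Tue afternoon→Ekwueme, Tue evening→Reyes, Wed morning→Santos, Wed afternoon→Reyes, Wed evening→Santos.
Total: 20 + 30 + 30 + 20 + 26 + 20 + 26 = $172.

$172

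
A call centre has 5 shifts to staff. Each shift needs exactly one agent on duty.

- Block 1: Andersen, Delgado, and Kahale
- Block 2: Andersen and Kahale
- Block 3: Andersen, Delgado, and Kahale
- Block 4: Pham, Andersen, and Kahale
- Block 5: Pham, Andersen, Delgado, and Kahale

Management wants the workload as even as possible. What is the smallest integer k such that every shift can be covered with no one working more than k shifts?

With 4 agents and 5 worker-slots to fill, someone must work at least ⌈5/4⌉ = 2 shifts, so k ≥ 2.
k = 2 works: Block 1→Andersen, Block 2→Andersen, Block 3→Delgado, Block 4→Pham, Block 5→Pham.
Loads: Pham 2, Andersen 2, Delgado 1, Kahale 0 — all ≤ 2.

2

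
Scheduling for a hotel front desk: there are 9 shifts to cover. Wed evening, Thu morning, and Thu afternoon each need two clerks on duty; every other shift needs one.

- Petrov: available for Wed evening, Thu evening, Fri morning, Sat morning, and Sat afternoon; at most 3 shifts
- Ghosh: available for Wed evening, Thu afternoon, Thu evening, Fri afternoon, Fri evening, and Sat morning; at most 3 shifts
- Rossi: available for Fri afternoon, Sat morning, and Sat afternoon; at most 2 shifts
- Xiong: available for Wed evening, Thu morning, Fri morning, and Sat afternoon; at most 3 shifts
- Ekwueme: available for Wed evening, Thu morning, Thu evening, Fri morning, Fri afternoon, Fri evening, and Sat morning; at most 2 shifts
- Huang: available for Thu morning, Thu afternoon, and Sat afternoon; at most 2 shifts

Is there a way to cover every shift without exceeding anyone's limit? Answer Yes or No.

Yes

Thu afternoon can only be covered by Ghosh and Huang, so that assignment is forced.
One valid schedule: Wed evening→Xiong+Ekwueme, Thu morning→Xiong+Ekwueme, Thu afternoon→Ghosh+Huang, Thu evening→Petrov, Fri morning→Petrov, Fri afternoon→Ghosh, Fri evening→Ghosh, Sat morning→Petrov, Sat afternoon→Rossi.
Loads: Petrov 3/3, Ghosh 3/3, Rossi 1/2, Xiong 2/3, Ekwueme 2/2, Huang 1/2 — all within limits.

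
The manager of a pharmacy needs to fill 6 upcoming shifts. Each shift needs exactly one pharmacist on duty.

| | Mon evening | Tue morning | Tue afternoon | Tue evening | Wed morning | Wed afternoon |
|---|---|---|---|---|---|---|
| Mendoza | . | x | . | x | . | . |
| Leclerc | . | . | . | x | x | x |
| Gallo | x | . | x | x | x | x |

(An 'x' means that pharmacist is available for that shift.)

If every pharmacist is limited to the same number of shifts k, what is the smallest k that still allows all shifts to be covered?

2

With 3 pharmacists and 6 worker-slots to fill, someone must work at least ⌈6/3⌉ = 2 shifts, so k ≥ 2.
k = 2 works: Mon evening→Gallo, Tue morning→Mendoza, Tue afternoon→Gallo, Tue evening→Mendoza, Wed morning→Leclerc, Wed afternoon→Leclerc.
Loads: Mendoza 2, Leclerc 2, Gallo 2 — all ≤ 2.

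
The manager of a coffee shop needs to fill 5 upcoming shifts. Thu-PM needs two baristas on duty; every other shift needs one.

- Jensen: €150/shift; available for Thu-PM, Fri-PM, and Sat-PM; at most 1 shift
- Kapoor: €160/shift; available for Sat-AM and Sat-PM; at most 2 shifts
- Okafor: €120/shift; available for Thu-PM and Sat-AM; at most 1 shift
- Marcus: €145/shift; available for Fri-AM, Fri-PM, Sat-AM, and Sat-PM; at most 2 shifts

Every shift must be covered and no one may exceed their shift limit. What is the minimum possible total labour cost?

€880

Thu-PM can only be covered by Jensen and Okafor, so that assignment is forced.
Fri-AM can only be covered by Marcus, so that assignment is forced.
Picking the cheapest available barista for each shift independently would cost €825, but that ignores the shift limits.
An optimal schedule: Thu-PM→Jensen+Okafor, Fri-AM→Marcus, Fri-PM→Marcus, Sat-AM→Kapoor, Sat-PM→Kapoor.
Total: 150 + 120 + 145 + 145 + 160 + 160 = €880.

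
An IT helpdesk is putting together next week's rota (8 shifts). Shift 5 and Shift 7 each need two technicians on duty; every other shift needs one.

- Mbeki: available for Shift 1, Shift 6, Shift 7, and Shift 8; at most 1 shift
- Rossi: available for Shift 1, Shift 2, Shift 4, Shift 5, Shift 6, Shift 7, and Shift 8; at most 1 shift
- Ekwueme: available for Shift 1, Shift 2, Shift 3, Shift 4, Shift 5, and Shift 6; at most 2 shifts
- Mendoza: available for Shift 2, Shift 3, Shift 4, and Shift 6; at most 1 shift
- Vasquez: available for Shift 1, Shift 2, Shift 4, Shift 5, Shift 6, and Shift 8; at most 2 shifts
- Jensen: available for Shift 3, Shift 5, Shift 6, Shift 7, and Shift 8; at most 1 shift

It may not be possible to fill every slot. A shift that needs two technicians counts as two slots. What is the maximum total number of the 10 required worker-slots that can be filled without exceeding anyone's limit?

Total capacity across all technicians is 1+1+2+1+2+1 = 8, and 10 slots are needed, so at most 8 can be filled.
An assignment achieving 8: Shift 1→Ekwueme, Shift 2→Mendoza, Shift 3→Ekwueme, Shift 4→Vasquez, Shift 5→Vasquez+Jensen, Shift 7→Mbeki+Rossi.
Loads: Mbeki 1/1, Rossi 1/1, Ekwueme 2/2, Mendoza 1/1, Vasquez 2/2, Jensen 1/1.

8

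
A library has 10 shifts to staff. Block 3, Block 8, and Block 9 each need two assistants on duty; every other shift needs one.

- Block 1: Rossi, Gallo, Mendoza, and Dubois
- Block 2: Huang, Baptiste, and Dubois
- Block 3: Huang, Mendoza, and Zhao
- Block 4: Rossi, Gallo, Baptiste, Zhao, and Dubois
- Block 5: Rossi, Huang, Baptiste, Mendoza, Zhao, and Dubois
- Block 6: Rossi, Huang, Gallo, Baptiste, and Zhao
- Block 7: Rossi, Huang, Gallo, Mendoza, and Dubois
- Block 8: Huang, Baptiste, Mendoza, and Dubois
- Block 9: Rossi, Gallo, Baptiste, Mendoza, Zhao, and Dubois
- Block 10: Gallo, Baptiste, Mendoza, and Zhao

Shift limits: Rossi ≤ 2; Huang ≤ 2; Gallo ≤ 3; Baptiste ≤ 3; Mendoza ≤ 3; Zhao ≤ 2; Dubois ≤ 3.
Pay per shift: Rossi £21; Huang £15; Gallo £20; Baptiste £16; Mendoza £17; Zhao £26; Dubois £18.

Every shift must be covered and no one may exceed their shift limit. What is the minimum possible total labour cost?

£223

Picking the cheapest available assistant for each shift independently would cost £205, but that ignores the shift limits.
An optimal schedule: Block 1→Mendoza, Block 2→Huang, Block 3→Huang+Mendoza, Block 4→Baptiste, Block 5→Dubois, Block 6→Baptiste, Block 7→Gallo, Block 8→Mendoza+Dubois, Block 9→Dubois+Gallo, Block 10→Baptiste.
Total: 17 + 15 + 15 + 17 + 16 + 18 + 16 + 20 + 17 + 18 + 18 + 20 + 16 = £223.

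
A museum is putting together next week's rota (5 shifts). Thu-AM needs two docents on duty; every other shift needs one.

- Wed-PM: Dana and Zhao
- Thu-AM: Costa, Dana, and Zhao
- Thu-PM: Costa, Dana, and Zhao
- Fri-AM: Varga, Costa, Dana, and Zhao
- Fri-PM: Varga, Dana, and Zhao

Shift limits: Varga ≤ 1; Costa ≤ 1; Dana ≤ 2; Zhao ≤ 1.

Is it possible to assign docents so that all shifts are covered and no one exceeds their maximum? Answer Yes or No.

No

Shifts {Wed-PM, Thu-AM, Thu-PM, Fri-AM, Fri-PM} need 6 worker-slots in total, but the docents available for any of those shifts (Varga, Costa, Dana, and Zhao) can supply at most 5 among them. So no valid schedule exists.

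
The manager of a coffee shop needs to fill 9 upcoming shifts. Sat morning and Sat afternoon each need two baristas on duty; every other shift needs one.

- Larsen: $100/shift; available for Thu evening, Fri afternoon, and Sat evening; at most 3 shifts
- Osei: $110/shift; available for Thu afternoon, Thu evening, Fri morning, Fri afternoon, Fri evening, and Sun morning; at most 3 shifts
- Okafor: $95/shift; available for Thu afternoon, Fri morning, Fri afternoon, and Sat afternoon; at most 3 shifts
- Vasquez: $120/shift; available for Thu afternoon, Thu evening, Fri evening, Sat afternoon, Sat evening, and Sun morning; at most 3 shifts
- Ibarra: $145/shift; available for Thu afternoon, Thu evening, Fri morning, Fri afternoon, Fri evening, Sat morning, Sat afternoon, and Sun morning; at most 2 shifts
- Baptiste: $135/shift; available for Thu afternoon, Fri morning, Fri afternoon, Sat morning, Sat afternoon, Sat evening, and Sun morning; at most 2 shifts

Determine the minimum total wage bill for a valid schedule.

Sat morning can only be covered by Ibarra and Baptiste, so that assignment is forced.
Picking the cheapest available barista for each shift independently would cost $1200, but that ignores the shift limits.
An optimal schedule: Thu afternoon→Okafor, Thu evening→Larsen, Fri morning→Okafor, Fri afternoon→Larsen, Fri evening→Osei, Sat morning→Baptiste+Ibarra, Sat afternoon→Okafor+Vasquez, Sat evening→Larsen, Sun morning→Osei.
Total: 95 + 100 + 95 + 100 + 110 + 135 + 145 + 95 + 120 + 100 + 110 = $1205.

$1205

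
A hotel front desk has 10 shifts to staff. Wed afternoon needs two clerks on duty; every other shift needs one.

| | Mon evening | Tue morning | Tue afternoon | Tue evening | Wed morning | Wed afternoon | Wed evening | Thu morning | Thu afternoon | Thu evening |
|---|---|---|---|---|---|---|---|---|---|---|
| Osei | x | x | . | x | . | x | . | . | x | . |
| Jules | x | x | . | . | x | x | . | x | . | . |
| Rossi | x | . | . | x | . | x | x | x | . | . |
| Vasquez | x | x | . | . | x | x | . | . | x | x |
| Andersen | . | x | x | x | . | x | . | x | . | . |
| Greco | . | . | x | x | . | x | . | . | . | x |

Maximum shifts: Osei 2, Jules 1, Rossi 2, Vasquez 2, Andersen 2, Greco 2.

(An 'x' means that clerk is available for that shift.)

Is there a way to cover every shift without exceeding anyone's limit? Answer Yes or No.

Wed evening can only be covered by Rossi, so that assignment is forced.
One valid schedule: Mon evening→Osei, Tue morning→Vasquez, Tue afternoon→Andersen, Tue evening→Greco, Wed morning→Jules, Wed afternoon→Andersen+Greco, Wed evening→Rossi, Thu morning→Rossi, Thu afternoon→Osei, Thu evening→Vasquez.
Loads: Osei 2/2, Jules 1/1, Rossi 2/2, Vasquez 2/2, Andersen 2/2, Greco 2/2 — all within limits.

Yes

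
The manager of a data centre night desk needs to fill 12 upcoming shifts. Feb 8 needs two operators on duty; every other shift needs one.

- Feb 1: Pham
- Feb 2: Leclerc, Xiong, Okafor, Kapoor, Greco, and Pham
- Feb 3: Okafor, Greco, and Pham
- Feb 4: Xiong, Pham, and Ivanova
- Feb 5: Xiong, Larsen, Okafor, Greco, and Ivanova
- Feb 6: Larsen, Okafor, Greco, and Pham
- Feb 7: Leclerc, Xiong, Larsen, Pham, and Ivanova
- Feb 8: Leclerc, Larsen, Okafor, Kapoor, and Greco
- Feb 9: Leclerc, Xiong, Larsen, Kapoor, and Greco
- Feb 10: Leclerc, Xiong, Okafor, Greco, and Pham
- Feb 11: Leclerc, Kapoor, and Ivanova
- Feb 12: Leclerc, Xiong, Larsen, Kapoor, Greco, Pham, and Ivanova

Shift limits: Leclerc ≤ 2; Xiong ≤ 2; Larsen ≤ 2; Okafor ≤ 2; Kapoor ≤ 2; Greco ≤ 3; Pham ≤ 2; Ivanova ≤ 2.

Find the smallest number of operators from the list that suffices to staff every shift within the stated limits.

13 slots to fill and no one can take more than 3, so at least ⌈13/3⌉ = 5 operators are needed.
Any 5 operators together have capacity at most 3+2+2+2+2 = 11 < 13 slots, so 5 can never suffice.
Leclerc, Xiong, Larsen, Okafor, Greco, and Pham alone can cover everything: Feb 1→Pham, Feb 2→Greco, Feb 3→Okafor, Feb 4→Xiong, Feb 5→Xiong, Feb 6→Larsen, Feb 7→Leclerc, Feb 8→Okafor+Greco, Feb 9→Larsen, Feb 10→Greco, Feb 11→Leclerc, Feb 12→Pham.

6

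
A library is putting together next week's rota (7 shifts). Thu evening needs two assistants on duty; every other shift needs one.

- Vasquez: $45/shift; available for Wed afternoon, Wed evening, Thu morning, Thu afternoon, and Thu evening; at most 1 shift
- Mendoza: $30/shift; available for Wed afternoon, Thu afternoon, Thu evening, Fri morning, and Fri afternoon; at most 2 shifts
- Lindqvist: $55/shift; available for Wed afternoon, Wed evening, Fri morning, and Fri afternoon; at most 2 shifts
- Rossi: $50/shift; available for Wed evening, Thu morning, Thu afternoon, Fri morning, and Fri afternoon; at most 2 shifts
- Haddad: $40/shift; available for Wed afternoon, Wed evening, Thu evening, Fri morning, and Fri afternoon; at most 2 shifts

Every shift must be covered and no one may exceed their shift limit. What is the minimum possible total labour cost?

$340

Picking the cheapest available assistant for each shift independently would cost $275, but that ignores the shift limits.
An optimal schedule: Wed afternoon→Haddad, Wed evening→Rossi, Thu morning→Vasquez, Thu afternoon→Mendoza, Thu evening→Mendoza+Haddad, Fri morning→Rossi, Fri afternoon→Lindqvist.
Total: 40 + 50 + 45 + 30 + 30 + 40 + 50 + 55 = $340.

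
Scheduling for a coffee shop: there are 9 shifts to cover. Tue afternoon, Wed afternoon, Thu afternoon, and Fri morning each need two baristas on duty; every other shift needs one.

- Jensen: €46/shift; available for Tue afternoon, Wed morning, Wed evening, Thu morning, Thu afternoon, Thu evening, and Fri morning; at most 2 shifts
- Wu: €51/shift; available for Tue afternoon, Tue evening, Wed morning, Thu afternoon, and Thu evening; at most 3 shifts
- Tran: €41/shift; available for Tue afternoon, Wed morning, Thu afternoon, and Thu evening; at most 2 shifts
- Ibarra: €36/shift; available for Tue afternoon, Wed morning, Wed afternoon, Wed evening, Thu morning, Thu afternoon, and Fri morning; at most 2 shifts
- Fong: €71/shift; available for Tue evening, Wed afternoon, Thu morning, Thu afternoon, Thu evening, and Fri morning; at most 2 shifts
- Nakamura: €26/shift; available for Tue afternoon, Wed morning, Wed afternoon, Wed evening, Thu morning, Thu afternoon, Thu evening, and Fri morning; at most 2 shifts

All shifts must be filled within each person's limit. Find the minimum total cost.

€593

Picking the cheapest available barista for each shift independently would cost €403, but that ignores the shift limits.
An optimal schedule: Tue afternoon→Tran+Nakamura, Tue evening→Wu, Wed morning→Wu, Wed afternoon→Ibarra+Fong, Wed evening→Jensen, Thu morning→Jensen, Thu afternoon→Tran+Nakamura, Thu evening→Wu, Fri morning→Ibarra+Fong.
Total: 41 + 26 + 51 + 51 + 36 + 71 + 46 + 46 + 41 + 26 + 51 + 36 + 71 = €593.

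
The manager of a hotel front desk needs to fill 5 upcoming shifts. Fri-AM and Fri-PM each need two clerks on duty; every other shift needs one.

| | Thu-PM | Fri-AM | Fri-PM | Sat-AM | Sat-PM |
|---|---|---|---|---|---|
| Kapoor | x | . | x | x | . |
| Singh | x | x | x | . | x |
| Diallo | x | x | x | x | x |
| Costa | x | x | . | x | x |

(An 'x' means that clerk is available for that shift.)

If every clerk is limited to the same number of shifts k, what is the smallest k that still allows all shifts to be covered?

2

With 4 clerks and 7 worker-slots to fill, someone must work at least ⌈7/4⌉ = 2 shifts, so k ≥ 2.
k = 2 works: Thu-PM→Costa, Fri-AM→Singh+Diallo, Fri-PM→Kapoor+Singh, Sat-AM→Kapoor, Sat-PM→Diallo.
Loads: Kapoor 2, Singh 2, Diallo 2, Costa 1 — all ≤ 2.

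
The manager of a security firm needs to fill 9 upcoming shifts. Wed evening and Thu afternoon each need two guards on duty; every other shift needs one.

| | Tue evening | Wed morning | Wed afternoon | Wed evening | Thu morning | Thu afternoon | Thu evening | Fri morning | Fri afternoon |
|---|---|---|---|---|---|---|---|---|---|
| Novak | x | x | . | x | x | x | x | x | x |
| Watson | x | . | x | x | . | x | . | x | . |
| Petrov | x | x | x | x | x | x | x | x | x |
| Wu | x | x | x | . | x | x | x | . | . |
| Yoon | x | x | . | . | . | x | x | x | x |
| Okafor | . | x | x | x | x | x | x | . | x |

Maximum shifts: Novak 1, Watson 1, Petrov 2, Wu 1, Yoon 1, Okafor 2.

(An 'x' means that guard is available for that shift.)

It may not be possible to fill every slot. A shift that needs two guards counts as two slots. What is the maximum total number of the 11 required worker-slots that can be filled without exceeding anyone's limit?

8

Total capacity across all guards is 1+1+2+1+1+2 = 8, and 11 slots are needed, so at most 8 can be filled.
An assignment achieving 8: Tue evening→Wu, Wed morning→Okafor, Wed afternoon→Watson, Wed evening→Novak+Petrov, Thu morning→Petrov, Fri morning→Yoon, Fri afternoon→Okafor.
Loads: Novak 1/1, Watson 1/1, Petrov 2/2, Wu 1/1, Yoon 1/1, Okafor 2/2.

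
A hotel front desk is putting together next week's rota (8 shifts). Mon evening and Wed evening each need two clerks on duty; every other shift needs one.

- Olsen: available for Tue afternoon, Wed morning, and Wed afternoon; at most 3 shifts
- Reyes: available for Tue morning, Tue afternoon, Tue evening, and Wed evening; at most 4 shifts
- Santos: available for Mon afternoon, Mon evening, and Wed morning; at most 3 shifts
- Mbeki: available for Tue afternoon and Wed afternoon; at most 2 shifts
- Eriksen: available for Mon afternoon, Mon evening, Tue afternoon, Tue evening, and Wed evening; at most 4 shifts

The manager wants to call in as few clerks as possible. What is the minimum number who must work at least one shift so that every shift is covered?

4

10 slots to fill and no one can take more than 4, so at least ⌈10/4⌉ = 3 clerks are needed.
Shifts {Mon evening, Tue morning, Wed afternoon} need 4 slots, but among the clerks available for them (Olsen, Reyes, Santos, Mbeki, and Eriksen) any 3 together supply at most 3. So 3 clerks are not enough.
Olsen, Reyes, Santos, and Eriksen alone can cover everything: Mon afternoon→Santos, Mon evening→Santos+Eriksen, Tue morning→Reyes, Tue afternoon→Olsen, Tue evening→Reyes, Wed morning→Olsen, Wed afternoon→Olsen, Wed evening→Reyes+Eriksen.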